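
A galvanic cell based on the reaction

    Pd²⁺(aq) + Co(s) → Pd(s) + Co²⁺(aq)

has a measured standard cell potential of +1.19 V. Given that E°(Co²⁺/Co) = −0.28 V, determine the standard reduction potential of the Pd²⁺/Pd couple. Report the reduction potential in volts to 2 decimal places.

In the reaction as written the Pd²⁺/Pd couple is reduced (cathode) and Co²⁺/Co is oxidized (anode), so E°cell = E°(Pd²⁺/Pd) − E°(Co²⁺/Co).
E°(Pd²⁺/Pd) = E°cell + E°(anode) = +1.19 + (−0.28) = +0.91 V.

+0.91 V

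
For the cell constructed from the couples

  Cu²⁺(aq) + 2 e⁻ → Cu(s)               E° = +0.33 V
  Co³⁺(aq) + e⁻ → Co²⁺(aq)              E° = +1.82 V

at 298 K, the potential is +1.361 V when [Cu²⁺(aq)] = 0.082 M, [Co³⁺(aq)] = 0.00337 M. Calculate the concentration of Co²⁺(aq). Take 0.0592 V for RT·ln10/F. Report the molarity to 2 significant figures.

1.8 M

Co³⁺/Co²⁺ is the cathode (higher E°); E°cell = +1.82 − (+0.33) = +1.49 V with n = 2.
From the Nernst equation, log Q = n(E° − E)/0.0592 = 2·(+1.49 − (+1.361))/0.0592 = 4.358.
For 2 Co³⁺(aq) + Cu(s) → 2 Co²⁺(aq) + Cu²⁺(aq), the reaction quotient is Q = ([Co²⁺(aq)]^2·[Cu²⁺(aq)]) / [Co³⁺(aq)]^2.
Solving for the unknown gives log [Co²⁺(aq)] = 0.250, so [Co²⁺(aq)] ≈ 1.8 M.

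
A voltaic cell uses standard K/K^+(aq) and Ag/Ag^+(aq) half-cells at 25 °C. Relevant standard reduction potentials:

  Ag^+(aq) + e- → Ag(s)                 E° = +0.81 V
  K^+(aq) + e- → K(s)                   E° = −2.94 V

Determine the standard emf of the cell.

+3.75 V

Of the two couples in this cell, the one with the more positive reduction potential is reduced at the cathode: here that is Ag⁺/Ag (+0.81 V); K⁺/K (−2.94 V) is the anode.
E°cell = E°(cathode) − E°(anode) = +0.81 − (−2.94) = +3.75 V.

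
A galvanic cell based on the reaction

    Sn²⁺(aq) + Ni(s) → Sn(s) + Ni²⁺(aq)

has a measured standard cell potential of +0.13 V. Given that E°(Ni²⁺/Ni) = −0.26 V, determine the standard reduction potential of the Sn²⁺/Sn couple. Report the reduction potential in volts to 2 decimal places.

−0.13 V

In the reaction as written the Sn²⁺/Sn couple is reduced (cathode) and Ni²⁺/Ni is oxidized (anode), so E°cell = E°(Sn²⁺/Sn) − E°(Ni²⁺/Ni).
E°(Sn²⁺/Sn) = E°cell + E°(anode) = +0.13 + (−0.26) = −0.13 V.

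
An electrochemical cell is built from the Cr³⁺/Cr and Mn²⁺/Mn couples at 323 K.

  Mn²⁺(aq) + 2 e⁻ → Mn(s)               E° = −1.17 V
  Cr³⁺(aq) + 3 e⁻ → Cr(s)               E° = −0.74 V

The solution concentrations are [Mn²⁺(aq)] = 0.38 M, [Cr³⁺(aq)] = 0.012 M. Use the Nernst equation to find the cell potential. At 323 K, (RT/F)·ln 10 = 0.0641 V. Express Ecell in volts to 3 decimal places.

+0.402 V

The Cr³⁺/Cr couple has the more positive E°, so it is the cathode; Mn²⁺/Mn is the anode.
E°cell = E°cat − E°an = −0.74 − (−1.17) = +0.43 V; n = 6.
Balancing gives 2 Cr³⁺(aq) + 3 Mn(s) → 2 Cr(s) + 3 Mn²⁺(aq); hence Q = [Mn²⁺(aq)]^3 / [Cr³⁺(aq)]^2 = 381 (log Q = 2.581).
By the Nernst equation, E = +0.43 − (0.0641/6)·(2.581) = +0.402 V.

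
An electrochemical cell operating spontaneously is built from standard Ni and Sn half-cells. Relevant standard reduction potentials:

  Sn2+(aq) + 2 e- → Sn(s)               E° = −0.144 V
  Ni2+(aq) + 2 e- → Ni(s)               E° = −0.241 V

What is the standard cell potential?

+0.097 V

Of the two couples in this cell, the one with the more positive reduction potential is reduced at the cathode: here that is Sn²⁺/Sn (−0.144 V); Ni²⁺/Ni (−0.241 V) is the anode.
E°cell = E°(cathode) − E°(anode) = −0.144 − (−0.241) = +0.097 V.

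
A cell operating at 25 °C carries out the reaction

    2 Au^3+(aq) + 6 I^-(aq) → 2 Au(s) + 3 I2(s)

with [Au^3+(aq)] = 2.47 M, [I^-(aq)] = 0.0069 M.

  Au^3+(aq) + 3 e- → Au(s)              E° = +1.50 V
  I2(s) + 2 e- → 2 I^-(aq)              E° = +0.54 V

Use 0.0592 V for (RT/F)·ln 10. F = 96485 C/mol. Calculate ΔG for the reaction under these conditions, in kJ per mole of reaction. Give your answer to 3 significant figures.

−486 kJ/mol

The standard cell potential is +1.50 − (+0.54) = +0.96 V, with n = 6 electrons in the balanced equation.
Q = 1 / ([Au^3+(aq)]^2·[I^-(aq)]^6) = 1.52×10^12, so log Q = 12.182 and E = +0.96 − (0.0592/6)(12.182) = +0.8398 V.
Then ΔG = −nFE = −6 × 96485 × +0.8398 J/mol = −486 kJ/mol.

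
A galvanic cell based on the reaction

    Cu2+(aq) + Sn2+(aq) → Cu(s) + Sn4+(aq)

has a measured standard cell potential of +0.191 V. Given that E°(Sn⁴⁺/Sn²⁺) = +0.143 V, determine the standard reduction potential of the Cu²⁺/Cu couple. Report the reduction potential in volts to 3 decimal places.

+0.334 V

In the reaction as written the Cu²⁺/Cu couple is reduced (cathode) and Sn⁴⁺/Sn²⁺ is oxidized (anode), so E°cell = E°(Cu²⁺/Cu) − E°(Sn⁴⁺/Sn²⁺).
E°(Cu²⁺/Cu) = E°cell + E°(anode) = +0.191 + (+0.143) = +0.334 V.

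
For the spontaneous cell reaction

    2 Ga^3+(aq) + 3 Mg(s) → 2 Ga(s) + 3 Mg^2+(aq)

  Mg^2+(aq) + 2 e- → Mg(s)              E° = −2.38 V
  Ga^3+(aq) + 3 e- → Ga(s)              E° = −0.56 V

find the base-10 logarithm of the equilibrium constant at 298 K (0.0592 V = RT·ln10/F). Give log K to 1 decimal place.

log K = 184.5

The Ga³⁺/Ga couple is reduced (cathode); E°cell = −0.56 − (−2.38) = +1.82 V with n = 6.
At equilibrium E = 0, so log K = nE°cell / 0.0592 = (6)(+1.82) / 0.0592 = 184.5.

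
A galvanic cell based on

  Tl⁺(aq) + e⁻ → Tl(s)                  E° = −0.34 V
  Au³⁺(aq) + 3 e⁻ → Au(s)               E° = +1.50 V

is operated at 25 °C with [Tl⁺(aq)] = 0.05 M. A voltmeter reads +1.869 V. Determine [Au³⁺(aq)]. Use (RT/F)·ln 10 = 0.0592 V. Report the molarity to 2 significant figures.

With Au³⁺/Au at the cathode and Tl⁺/Tl at the anode, E°cell = +1.50 − (−0.34) = +1.84 V (n = 3).
Since E = E° − (0.0592/n)·log Q, log Q = n(E° − E)/0.0592 = −1.470.
For Au³⁺(aq) + 3 Tl(s) → Au(s) + 3 Tl⁺(aq), the reaction quotient is Q = [Tl⁺(aq)]^3 / [Au³⁺(aq)].
Substituting the known concentrations and solving, log [Au³⁺(aq)] = −2.433 and [Au³⁺(aq)] = 0.0037 M.

0.0037 M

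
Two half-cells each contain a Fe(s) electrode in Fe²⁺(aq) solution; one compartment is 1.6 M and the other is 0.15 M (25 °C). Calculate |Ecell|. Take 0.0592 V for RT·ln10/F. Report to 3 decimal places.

For a concentration cell E°cell = 0, since both electrodes use the same couple.
The compartment with the higher Fe²⁺(aq) concentration (1.6 M) acts as the cathode; ions are reduced there and produced at the dilute (0.15 M) anode.
With n = 2, Ecell = −(0.0592/2)·log([dilute]/[conc]) = −(0.0592/2)·log(0.15/1.6) = +0.030 V.

0.030 V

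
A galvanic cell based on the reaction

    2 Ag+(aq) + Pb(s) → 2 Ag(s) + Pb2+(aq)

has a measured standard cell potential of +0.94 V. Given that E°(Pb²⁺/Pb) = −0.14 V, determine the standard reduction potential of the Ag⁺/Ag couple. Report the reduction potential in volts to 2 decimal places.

In the reaction as written the Ag⁺/Ag couple is reduced (cathode) and Pb²⁺/Pb is oxidized (anode), so E°cell = E°(Ag⁺/Ag) − E°(Pb²⁺/Pb).
E°(Ag⁺/Ag) = E°cell + E°(anode) = +0.94 + (−0.14) = +0.80 V.

+0.80 V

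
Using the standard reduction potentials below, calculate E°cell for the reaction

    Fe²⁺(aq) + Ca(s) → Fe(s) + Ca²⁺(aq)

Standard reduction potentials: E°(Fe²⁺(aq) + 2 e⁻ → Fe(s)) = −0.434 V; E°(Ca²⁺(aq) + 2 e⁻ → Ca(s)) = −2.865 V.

+2.431 V

Fe²⁺(aq) gains electrons, so the Fe²⁺/Fe couple is the cathode; the Ca²⁺/Ca couple is the anode.
E°cell = E°(cathode) − E°(anode) = −0.434 − (−2.865) = +2.431 V.
The positive value indicates the reaction is spontaneous as written.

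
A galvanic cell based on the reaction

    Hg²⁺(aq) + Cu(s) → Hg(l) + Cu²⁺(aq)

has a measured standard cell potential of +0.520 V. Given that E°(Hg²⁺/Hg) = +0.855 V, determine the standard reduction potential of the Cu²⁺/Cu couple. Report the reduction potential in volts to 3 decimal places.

+0.335 V

In the reaction as written the Hg²⁺/Hg couple is reduced (cathode) and Cu²⁺/Cu is oxidized (anode), so E°cell = E°(Hg²⁺/Hg) − E°(Cu²⁺/Cu).
E°(Cu²⁺/Cu) = E°(cathode) − E°cell = +0.855 − (+0.520) = +0.335 V.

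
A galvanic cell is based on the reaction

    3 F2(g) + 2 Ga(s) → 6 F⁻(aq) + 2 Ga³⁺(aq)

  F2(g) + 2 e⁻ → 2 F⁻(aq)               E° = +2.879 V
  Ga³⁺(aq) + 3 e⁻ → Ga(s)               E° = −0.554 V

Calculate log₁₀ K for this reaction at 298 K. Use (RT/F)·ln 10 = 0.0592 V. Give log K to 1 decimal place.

The F₂/F⁻ couple is reduced (cathode); E°cell = +2.879 − (−0.554) = +3.433 V with n = 6.
At equilibrium E = 0, so log K = nE°cell / 0.0592 = (6)(+3.433) / 0.0592 = 347.9.

log K = 347.9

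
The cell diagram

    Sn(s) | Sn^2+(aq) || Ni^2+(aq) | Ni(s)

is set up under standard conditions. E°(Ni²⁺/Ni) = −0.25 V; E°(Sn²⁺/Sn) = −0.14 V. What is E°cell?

−0.11 V

By convention the left-hand electrode in cell notation is the anode (oxidation) and the right-hand electrode is the cathode (reduction).
E°cell = E°(right) − E°(left) = −0.25 − (−0.14) = −0.11 V.
The negative sign shows that, as written, the cell would require an external voltage to drive the reaction.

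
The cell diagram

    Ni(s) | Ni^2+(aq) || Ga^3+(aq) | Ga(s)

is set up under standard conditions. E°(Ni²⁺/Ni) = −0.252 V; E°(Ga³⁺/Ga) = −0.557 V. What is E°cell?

−0.305 V

By convention the left-hand electrode in cell notation is the anode (oxidation) and the right-hand electrode is the cathode (reduction).
E°cell = E°(right) − E°(left) = −0.557 − (−0.252) = −0.305 V.
The negative sign shows that, as written, the cell would require an external voltage to drive the reaction.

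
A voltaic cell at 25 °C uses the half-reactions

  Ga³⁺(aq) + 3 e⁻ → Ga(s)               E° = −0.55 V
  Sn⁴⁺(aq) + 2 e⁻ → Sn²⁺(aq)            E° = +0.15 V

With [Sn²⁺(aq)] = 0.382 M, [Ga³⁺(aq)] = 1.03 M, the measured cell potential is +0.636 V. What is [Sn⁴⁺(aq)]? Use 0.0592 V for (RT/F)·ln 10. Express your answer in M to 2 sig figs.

The Sn⁴⁺/Sn²⁺ couple has the larger reduction potential, so it is the cathode: E°cell = +0.15 − (−0.55) = +0.70 V and n = 6.
From the Nernst equation, log Q = n(E° − E)/0.0592 = 6·(+0.70 − (+0.636))/0.0592 = 6.486.
The balanced reaction is 3 Sn⁴⁺(aq) + 2 Ga(s) → 3 Sn²⁺(aq) + 2 Ga³⁺(aq), so Q = ([Sn²⁺(aq)]^3·[Ga³⁺(aq)]^2) / [Sn⁴⁺(aq)]^3.
Substituting the known concentrations and solving, log [Sn⁴⁺(aq)] = −2.571 and [Sn⁴⁺(aq)] = 0.0027 M.

0.0027 M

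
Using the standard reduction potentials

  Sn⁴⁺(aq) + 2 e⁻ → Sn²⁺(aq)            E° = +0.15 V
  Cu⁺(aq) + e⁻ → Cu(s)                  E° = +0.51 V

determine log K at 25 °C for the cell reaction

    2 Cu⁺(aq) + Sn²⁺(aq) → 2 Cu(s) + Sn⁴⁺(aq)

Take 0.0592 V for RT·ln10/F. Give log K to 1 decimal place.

log K = 12.2

The Cu⁺/Cu couple is reduced (cathode); E°cell = +0.51 − (+0.15) = +0.36 V with n = 2.
At equilibrium E = 0, so log K = nE°cell / 0.0592 = (2)(+0.36) / 0.0592 = 12.2.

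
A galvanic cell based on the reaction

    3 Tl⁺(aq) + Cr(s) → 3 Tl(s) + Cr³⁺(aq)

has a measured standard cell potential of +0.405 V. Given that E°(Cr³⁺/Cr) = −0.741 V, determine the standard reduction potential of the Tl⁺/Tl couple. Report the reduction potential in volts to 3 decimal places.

−0.336 V

In the reaction as written the Tl⁺/Tl couple is reduced (cathode) and Cr³⁺/Cr is oxidized (anode), so E°cell = E°(Tl⁺/Tl) − E°(Cr³⁺/Cr).
E°(Tl⁺/Tl) = E°cell + E°(anode) = +0.405 + (−0.741) = −0.336 V.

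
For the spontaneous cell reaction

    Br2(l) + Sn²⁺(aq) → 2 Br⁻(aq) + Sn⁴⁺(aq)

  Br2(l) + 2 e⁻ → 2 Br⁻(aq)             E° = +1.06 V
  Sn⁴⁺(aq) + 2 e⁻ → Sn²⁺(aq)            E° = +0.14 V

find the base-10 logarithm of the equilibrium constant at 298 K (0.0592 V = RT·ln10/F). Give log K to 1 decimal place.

The Br₂/Br⁻ couple is reduced (cathode); E°cell = +1.06 − (+0.14) = +0.92 V with n = 2.
At equilibrium E = 0, so log K = nE°cell / 0.0592 = (2)(+0.92) / 0.0592 = 31.1.

log K = 31.1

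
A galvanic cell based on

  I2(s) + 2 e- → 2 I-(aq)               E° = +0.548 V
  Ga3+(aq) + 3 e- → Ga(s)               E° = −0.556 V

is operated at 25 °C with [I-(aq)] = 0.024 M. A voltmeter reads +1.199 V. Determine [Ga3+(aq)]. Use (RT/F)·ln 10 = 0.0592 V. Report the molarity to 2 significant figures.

1.1 M

With I₂/I⁻ at the cathode and Ga³⁺/Ga at the anode, E°cell = +0.548 − (−0.556) = +1.104 V (n = 6).
From the Nernst equation, log Q = n(E° − E)/0.0592 = 6·(+1.104 − (+1.199))/0.0592 = −9.628.
The balanced reaction is 3 I2(s) + 2 Ga(s) → 6 I-(aq) + 2 Ga3+(aq), so Q = [I-(aq)]^6·[Ga3+(aq)]^2.
Solving for the unknown gives log [Ga3+(aq)] = 0.045, so [Ga3+(aq)] ≈ 1.1 M.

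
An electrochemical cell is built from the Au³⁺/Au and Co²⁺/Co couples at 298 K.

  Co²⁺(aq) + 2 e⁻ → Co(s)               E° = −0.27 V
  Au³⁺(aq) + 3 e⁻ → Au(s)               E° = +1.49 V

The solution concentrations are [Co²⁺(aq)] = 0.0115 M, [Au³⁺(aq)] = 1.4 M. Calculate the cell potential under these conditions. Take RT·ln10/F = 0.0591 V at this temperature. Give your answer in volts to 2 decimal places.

+1.82 V

The Au³⁺/Au couple has the more positive E°, so it is the cathode; Co²⁺/Co is the anode.
The standard potential is +1.49 − (−0.27) = +1.76 V and the balanced reaction transfers n = 6 electrons.
Balancing gives 2 Au³⁺(aq) + 3 Co(s) → 2 Au(s) + 3 Co²⁺(aq); hence Q = [Co²⁺(aq)]^3 / [Au³⁺(aq)]^2 = 7.76×10^−7 (log Q = −6.110).
E = E° − (0.0591/n)·log Q = +1.76 − (0.0591/6)(−6.110) = +1.82 V.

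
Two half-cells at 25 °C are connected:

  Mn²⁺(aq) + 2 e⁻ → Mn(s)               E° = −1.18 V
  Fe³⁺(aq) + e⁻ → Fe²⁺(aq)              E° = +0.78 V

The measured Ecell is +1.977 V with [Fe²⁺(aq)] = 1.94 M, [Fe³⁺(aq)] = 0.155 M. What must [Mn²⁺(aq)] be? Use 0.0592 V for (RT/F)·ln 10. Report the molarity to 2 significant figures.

0.0017 M

The Fe³⁺/Fe²⁺ couple has the larger reduction potential, so it is the cathode: E°cell = +0.78 − (−1.18) = +1.96 V and n = 2.
From the Nernst equation, log Q = n(E° − E)/0.0592 = 2·(+1.96 − (+1.977))/0.0592 = −0.574.
Balancing electrons gives 2 Fe³⁺(aq) + Mn(s) → 2 Fe²⁺(aq) + Mn²⁺(aq); thus Q = ([Fe²⁺(aq)]^2·[Mn²⁺(aq)]) / [Fe³⁺(aq)]^2.
Isolating [Mn²⁺(aq)] in Q = 10^{−0.574} yields log [Mn²⁺(aq)] = −2.769, i.e. 0.0017 M.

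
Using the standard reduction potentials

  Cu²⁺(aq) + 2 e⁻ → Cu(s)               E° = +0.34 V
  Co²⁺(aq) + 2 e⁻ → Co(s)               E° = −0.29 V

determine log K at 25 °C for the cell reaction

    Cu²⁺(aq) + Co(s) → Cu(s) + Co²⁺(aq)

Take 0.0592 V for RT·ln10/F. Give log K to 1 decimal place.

log K = 21.3

The Cu²⁺/Cu couple is reduced (cathode); E°cell = +0.34 − (−0.29) = +0.63 V with n = 2.
At equilibrium E = 0, so log K = nE°cell / 0.0592 = (2)(+0.63) / 0.0592 = 21.3.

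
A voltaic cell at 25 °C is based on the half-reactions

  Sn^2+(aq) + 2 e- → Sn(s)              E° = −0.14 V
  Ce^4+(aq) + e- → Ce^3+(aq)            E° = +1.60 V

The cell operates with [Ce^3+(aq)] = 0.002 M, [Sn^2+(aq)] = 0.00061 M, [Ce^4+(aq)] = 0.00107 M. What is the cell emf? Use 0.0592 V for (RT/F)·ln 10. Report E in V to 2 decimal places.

Ce⁴⁺/Ce³⁺ is reduced (cathode, E° = +1.60 V) and Sn²⁺/Sn is oxidized (anode).
E°cell = +1.60 − (−0.14) = +1.74 V, with n = 2 electrons transferred.
For the overall reaction 2 Ce^4+(aq) + Sn(s) → 2 Ce^3+(aq) + Sn^2+(aq), Q = ([Ce^3+(aq)]^2·[Sn^2+(aq)]) / [Ce^4+(aq)]^2 = 0.00213, giving log Q = −2.671.
Applying E = E° − (RT ln10/nF)·log Q gives +1.74 − (0.0592/2)(−2.671) = +1.82 V.

+1.82 V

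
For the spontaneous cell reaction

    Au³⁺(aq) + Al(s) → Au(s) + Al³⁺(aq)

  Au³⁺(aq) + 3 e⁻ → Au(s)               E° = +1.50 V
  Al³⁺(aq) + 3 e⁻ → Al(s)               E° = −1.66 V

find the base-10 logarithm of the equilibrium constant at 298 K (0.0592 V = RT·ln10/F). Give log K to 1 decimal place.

log K = 160.1

The Au³⁺/Au couple is reduced (cathode); E°cell = +1.50 − (−1.66) = +3.16 V with n = 3.
At equilibrium E = 0, so log K = nE°cell / 0.0592 = (3)(+3.16) / 0.0592 = 160.1.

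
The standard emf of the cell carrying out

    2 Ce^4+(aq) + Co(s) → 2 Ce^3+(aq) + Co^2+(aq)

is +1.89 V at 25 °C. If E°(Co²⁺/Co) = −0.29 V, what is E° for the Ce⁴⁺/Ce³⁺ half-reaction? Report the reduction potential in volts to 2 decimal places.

+1.60 V

In the reaction as written the Ce⁴⁺/Ce³⁺ couple is reduced (cathode) and Co²⁺/Co is oxidized (anode), so E°cell = E°(Ce⁴⁺/Ce³⁺) − E°(Co²⁺/Co).
E°(Ce⁴⁺/Ce³⁺) = E°cell + E°(anode) = +1.89 + (−0.29) = +1.60 V.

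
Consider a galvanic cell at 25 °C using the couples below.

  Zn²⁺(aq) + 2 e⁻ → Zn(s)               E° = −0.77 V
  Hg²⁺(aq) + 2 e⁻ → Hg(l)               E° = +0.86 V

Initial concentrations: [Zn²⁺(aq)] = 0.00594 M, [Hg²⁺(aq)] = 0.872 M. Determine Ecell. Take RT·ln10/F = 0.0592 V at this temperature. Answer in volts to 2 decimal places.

Hg²⁺/Hg is reduced (cathode, E° = +0.86 V) and Zn²⁺/Zn is oxidized (anode).
E°cell = E°cat − E°an = +0.86 − (−0.77) = +1.63 V; n = 2.
For the overall reaction Hg²⁺(aq) + Zn(s) → Hg(l) + Zn²⁺(aq), Q = [Zn²⁺(aq)] / [Hg²⁺(aq)] = 0.00681, giving log Q = −2.167.
By the Nernst equation, E = +1.63 − (0.0592/2)·(−2.167) = +1.69 V.

+1.69 V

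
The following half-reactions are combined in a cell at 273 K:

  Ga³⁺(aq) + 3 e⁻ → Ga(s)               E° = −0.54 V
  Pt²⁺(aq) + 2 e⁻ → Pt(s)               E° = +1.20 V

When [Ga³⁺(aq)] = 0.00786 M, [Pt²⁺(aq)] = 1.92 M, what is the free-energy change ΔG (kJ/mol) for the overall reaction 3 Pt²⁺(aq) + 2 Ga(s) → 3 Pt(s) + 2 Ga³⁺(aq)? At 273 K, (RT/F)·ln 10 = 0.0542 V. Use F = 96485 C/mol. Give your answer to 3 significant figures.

−1030 kJ/mol

The standard cell potential is +1.20 − (−0.54) = +1.74 V, with n = 6 electrons in the balanced equation.
The reaction quotient is [Ga³⁺(aq)]^2 / [Pt²⁺(aq)]^3 = 8.73×10^−6; by Nernst, E = +1.74 − (0.0542/6)(−5.059) = +1.7857 V.
Finally ΔG = −nFE = −(6)(96485 C/mol)(+1.7857 V) = −1030 kJ/mol.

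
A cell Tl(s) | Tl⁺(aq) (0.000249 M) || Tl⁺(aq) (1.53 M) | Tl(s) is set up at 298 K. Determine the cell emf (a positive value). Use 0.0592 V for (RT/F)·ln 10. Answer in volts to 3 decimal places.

For a concentration cell E°cell = 0, since both electrodes use the same couple.
The compartment with the higher Tl⁺(aq) concentration (1.53 M) acts as the cathode; ions are reduced there and produced at the dilute (0.000249 M) anode.
With n = 1, Ecell = −(0.0592/1)·log([dilute]/[conc]) = −(0.0592/1)·log(0.000249/1.53) = +0.224 V.

0.224 V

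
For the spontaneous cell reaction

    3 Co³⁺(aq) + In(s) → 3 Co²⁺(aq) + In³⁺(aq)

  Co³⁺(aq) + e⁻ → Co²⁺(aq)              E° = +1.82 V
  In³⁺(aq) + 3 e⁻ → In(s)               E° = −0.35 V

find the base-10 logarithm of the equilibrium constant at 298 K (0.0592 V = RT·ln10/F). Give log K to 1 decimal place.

log K = 110.0

The Co³⁺/Co²⁺ couple is reduced (cathode); E°cell = +1.82 − (−0.35) = +2.17 V with n = 3.
At equilibrium E = 0, so log K = nE°cell / 0.0592 = (3)(+2.17) / 0.0592 = 110.0.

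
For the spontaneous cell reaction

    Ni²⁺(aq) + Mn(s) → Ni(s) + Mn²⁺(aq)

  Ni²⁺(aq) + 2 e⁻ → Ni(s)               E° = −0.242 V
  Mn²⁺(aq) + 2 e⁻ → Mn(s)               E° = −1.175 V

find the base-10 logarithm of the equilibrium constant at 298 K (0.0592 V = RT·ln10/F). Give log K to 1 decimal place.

The Ni²⁺/Ni couple is reduced (cathode); E°cell = −0.242 − (−1.175) = +0.933 V with n = 2.
At equilibrium E = 0, so log K = nE°cell / 0.0592 = (2)(+0.933) / 0.0592 = 31.5.

log K = 31.5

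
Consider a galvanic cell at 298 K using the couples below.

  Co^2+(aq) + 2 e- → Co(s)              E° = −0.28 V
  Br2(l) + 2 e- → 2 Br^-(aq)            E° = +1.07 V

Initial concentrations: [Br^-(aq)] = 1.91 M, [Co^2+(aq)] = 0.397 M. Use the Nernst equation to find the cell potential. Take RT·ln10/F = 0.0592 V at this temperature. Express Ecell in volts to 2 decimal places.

+1.35 V

The Br₂/Br⁻ couple has the more positive E°, so it is the cathode; Co²⁺/Co is the anode.
E°cell = E°cat − E°an = +1.07 − (−0.28) = +1.35 V; n = 2.
Balancing gives Br2(l) + Co(s) → 2 Br^-(aq) + Co^2+(aq); hence Q = [Br^-(aq)]^2·[Co^2+(aq)] = 1.45 (log Q = 0.161).
By the Nernst equation, E = +1.35 − (0.0592/2)·(0.161) = +1.35 V.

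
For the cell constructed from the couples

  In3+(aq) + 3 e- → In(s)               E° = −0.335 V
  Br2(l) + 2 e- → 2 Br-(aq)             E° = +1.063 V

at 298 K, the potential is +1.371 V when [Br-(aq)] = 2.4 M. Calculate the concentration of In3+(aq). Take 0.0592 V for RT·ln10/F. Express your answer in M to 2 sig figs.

Br₂/Br⁻ is the cathode (higher E°); E°cell = +1.063 − (−0.335) = +1.398 V with n = 6.
From the Nernst equation, log Q = n(E° − E)/0.0592 = 6·(+1.398 − (+1.371))/0.0592 = 2.736.
For 3 Br2(l) + 2 In(s) → 6 Br-(aq) + 2 In3+(aq), the reaction quotient is Q = [Br-(aq)]^6·[In3+(aq)]^2.
Isolating [In3+(aq)] in Q = 10^{2.736} yields log [In3+(aq)] = 0.227, i.e. 1.7 M.

1.7 M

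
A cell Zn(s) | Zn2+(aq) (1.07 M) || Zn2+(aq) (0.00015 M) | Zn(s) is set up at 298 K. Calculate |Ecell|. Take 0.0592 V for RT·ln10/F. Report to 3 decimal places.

0.114 V

For a concentration cell E°cell = 0, since both electrodes use the same couple.
The compartment with the higher Zn2+(aq) concentration (1.07 M) acts as the cathode; ions are reduced there and produced at the dilute (0.00015 M) anode.
With n = 2, Ecell = −(0.0592/2)·log([dilute]/[conc]) = −(0.0592/2)·log(0.00015/1.07) = +0.114 V.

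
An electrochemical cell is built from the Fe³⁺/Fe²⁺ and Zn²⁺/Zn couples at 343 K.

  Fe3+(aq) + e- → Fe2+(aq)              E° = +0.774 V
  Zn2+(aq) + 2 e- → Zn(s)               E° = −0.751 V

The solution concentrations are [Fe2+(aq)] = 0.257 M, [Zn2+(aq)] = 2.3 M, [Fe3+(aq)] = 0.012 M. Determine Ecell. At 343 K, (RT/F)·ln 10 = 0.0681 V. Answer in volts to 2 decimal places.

Fe³⁺/Fe²⁺ is reduced (cathode, E° = +0.774 V) and Zn²⁺/Zn is oxidized (anode).
E°cell = +0.774 − (−0.751) = +1.525 V, with n = 2 electrons transferred.
The balanced reaction is 2 Fe3+(aq) + Zn(s) → 2 Fe2+(aq) + Zn2+(aq), so Q = ([Fe2+(aq)]^2·[Zn2+(aq)]) / [Fe3+(aq)]^2 = 1.05×10^3 and log Q = 3.023.
Applying E = E° − (RT ln10/nF)·log Q gives +1.525 − (0.0681/2)(3.023) = +1.42 V.

+1.42 V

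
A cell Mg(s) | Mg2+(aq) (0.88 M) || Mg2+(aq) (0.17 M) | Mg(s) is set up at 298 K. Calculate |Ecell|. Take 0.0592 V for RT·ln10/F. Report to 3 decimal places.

0.021 V

For a concentration cell E°cell = 0, since both electrodes use the same couple.
The compartment with the higher Mg2+(aq) concentration (0.88 M) acts as the cathode; ions are reduced there and produced at the dilute (0.17 M) anode.
With n = 2, Ecell = −(0.0592/2)·log([dilute]/[conc]) = −(0.0592/2)·log(0.17/0.88) = +0.021 V.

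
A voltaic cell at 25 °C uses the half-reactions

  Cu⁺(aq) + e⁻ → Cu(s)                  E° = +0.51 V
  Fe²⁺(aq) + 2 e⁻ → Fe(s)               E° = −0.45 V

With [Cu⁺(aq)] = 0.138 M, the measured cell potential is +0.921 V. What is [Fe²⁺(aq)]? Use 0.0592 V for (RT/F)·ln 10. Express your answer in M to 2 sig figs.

With Cu⁺/Cu at the cathode and Fe²⁺/Fe at the anode, E°cell = +0.51 − (−0.45) = +0.96 V (n = 2).
From the Nernst equation, log Q = n(E° − E)/0.0592 = 2·(+0.96 − (+0.921))/0.0592 = 1.318.
Balancing electrons gives 2 Cu⁺(aq) + Fe(s) → 2 Cu(s) + Fe²⁺(aq); thus Q = [Fe²⁺(aq)] / [Cu⁺(aq)]^2.
Substituting the known concentrations and solving, log [Fe²⁺(aq)] = −0.402 and [Fe²⁺(aq)] = 0.40 M.

0.40 M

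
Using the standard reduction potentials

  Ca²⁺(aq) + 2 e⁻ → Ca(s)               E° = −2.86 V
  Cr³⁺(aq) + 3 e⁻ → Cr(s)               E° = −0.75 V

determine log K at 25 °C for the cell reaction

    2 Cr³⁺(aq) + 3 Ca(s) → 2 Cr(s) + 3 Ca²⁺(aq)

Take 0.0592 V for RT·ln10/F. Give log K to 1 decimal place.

log K = 213.9

The Cr³⁺/Cr couple is reduced (cathode); E°cell = −0.75 − (−2.86) = +2.11 V with n = 6.
At equilibrium E = 0, so log K = nE°cell / 0.0592 = (6)(+2.11) / 0.0592 = 213.9.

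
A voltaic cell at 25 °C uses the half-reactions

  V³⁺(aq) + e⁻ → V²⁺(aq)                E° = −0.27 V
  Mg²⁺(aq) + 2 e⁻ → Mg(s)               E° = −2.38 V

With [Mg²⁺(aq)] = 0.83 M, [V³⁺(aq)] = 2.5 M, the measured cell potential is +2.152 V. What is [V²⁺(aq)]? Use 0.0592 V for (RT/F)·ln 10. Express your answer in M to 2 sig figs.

0.54 M

With V³⁺/V²⁺ at the cathode and Mg²⁺/Mg at the anode, E°cell = −0.27 − (−2.38) = +2.11 V (n = 2).
Since E = E° − (0.0592/n)·log Q, log Q = n(E° − E)/0.0592 = −1.419.
The balanced reaction is 2 V³⁺(aq) + Mg(s) → 2 V²⁺(aq) + Mg²⁺(aq), so Q = ([V²⁺(aq)]^2·[Mg²⁺(aq)]) / [V³⁺(aq)]^2.
Substituting the known concentrations and solving, log [V²⁺(aq)] = −0.271 and [V²⁺(aq)] = 0.54 M.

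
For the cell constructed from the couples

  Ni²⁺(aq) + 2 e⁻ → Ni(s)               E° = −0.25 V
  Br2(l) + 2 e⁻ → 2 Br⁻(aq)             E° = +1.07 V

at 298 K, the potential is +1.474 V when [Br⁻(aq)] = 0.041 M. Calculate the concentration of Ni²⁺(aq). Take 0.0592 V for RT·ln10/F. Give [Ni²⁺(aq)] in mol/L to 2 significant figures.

0.0037 M

With Br₂/Br⁻ at the cathode and Ni²⁺/Ni at the anode, E°cell = +1.07 − (−0.25) = +1.32 V (n = 2).
Rearranging E = E° − (0.0592/n)·log Q gives log Q = 2(+1.32 − (+1.474))/0.0592 = −5.203.
For Br2(l) + Ni(s) → 2 Br⁻(aq) + Ni²⁺(aq), the reaction quotient is Q = [Br⁻(aq)]^2·[Ni²⁺(aq)].
Substituting the known concentrations and solving, log [Ni²⁺(aq)] = −2.429 and [Ni²⁺(aq)] = 0.0037 M.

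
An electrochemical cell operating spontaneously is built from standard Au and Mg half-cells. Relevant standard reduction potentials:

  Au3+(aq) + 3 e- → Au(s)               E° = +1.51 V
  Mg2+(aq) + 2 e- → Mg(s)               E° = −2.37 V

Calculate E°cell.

Of the two couples in this cell, the one with the more positive reduction potential is reduced at the cathode: here that is Au³⁺/Au (+1.51 V); Mg²⁺/Mg (−2.37 V) is the anode.
E°cell = E°(cathode) − E°(anode) = +1.51 − (−2.37) = +3.88 V.

+3.88 V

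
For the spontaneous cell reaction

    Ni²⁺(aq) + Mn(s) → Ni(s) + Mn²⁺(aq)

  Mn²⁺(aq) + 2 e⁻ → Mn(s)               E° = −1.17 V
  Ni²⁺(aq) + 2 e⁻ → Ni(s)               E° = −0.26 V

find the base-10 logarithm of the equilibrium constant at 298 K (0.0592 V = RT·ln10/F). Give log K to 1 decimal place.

The Ni²⁺/Ni couple is reduced (cathode); E°cell = −0.26 − (−1.17) = +0.91 V with n = 2.
At equilibrium E = 0, so log K = nE°cell / 0.0592 = (2)(+0.91) / 0.0592 = 30.7.

log K = 30.7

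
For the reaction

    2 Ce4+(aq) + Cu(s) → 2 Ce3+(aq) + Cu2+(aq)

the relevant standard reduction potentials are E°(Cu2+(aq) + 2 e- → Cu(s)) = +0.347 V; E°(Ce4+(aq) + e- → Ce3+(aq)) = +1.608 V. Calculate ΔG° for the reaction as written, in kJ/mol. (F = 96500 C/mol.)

−243 kJ/mol

In the reaction as written Ce4+(aq) is reduced, so the Ce⁴⁺/Ce³⁺ couple is the cathode and Cu²⁺/Cu is the anode.
E°cell = +1.608 − (+0.347) = +1.261 V; balancing electrons gives n = 2.
ΔG° = −nFE°cell = −(2)(96500)(+1.261) J/mol = −243 kJ/mol.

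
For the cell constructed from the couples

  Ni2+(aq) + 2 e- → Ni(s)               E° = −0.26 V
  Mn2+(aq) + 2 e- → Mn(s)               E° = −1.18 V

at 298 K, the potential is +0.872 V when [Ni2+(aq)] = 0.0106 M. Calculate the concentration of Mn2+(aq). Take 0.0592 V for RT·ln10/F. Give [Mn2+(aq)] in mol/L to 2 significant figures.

0.44 M

The Ni²⁺/Ni couple has the larger reduction potential, so it is the cathode: E°cell = −0.26 − (−1.18) = +0.92 V and n = 2.
From the Nernst equation, log Q = n(E° − E)/0.0592 = 2·(+0.92 − (+0.872))/0.0592 = 1.622.
The balanced reaction is Ni2+(aq) + Mn(s) → Ni(s) + Mn2+(aq), so Q = [Mn2+(aq)] / [Ni2+(aq)].
Isolating [Mn2+(aq)] in Q = 10^{1.622} yields log [Mn2+(aq)] = −0.353, i.e. 0.44 M.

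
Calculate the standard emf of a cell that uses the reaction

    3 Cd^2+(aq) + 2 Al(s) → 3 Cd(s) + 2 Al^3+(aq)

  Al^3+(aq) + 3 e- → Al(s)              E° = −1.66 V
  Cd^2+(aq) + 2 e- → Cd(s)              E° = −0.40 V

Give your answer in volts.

+1.26 V

In the reaction as written, Cd^2+(aq) is reduced (cathode) and Al^3+(aq) is produced by oxidation at the anode.
E°cell = E°(cathode) − E°(anode) = −0.40 − (−1.66) = +1.26 V.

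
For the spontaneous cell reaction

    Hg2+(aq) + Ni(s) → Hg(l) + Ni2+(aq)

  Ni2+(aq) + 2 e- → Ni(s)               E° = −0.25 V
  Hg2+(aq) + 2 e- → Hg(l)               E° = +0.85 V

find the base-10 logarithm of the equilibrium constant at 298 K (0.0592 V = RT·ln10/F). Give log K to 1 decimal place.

The Hg²⁺/Hg couple is reduced (cathode); E°cell = +0.85 − (−0.25) = +1.10 V with n = 2.
At equilibrium E = 0, so log K = nE°cell / 0.0592 = (2)(+1.10) / 0.0592 = 37.2.

log K = 37.2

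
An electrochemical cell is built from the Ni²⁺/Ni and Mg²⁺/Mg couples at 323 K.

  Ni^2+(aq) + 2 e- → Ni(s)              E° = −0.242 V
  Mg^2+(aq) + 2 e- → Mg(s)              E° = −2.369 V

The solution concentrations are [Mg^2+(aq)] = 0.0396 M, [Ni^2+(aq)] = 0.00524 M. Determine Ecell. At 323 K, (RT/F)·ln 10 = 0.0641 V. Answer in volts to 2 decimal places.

Since E°(Ni²⁺/Ni) > E°(Mg²⁺/Mg), Ni²⁺/Ni serves as the cathode.
E°cell = E°cat − E°an = −0.242 − (−2.369) = +2.127 V; n = 2.
For the overall reaction Ni^2+(aq) + Mg(s) → Ni(s) + Mg^2+(aq), Q = [Mg^2+(aq)] / [Ni^2+(aq)] = 7.56, giving log Q = 0.878.
By the Nernst equation, E = +2.127 − (0.0641/2)·(0.878) = +2.10 V.

+2.10 V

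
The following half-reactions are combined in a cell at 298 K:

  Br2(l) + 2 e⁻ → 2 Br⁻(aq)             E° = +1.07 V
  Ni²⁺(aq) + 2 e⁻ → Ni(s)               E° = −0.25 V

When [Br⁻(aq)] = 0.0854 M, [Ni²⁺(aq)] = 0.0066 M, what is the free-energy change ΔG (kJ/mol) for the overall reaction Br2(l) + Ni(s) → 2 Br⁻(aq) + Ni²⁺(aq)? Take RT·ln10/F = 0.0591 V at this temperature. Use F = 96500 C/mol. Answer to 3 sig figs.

−279 kJ/mol

The standard cell potential is +1.07 − (−0.25) = +1.32 V, with n = 2 electrons in the balanced equation.
Q = [Br⁻(aq)]^2·[Ni²⁺(aq)] = 4.81×10^−5, so log Q = −4.318 and E = +1.32 − (0.0591/2)(−4.318) = +1.4476 V.
Finally ΔG = −nFE = −(2)(96500 C/mol)(+1.4476 V) = −279 kJ/mol.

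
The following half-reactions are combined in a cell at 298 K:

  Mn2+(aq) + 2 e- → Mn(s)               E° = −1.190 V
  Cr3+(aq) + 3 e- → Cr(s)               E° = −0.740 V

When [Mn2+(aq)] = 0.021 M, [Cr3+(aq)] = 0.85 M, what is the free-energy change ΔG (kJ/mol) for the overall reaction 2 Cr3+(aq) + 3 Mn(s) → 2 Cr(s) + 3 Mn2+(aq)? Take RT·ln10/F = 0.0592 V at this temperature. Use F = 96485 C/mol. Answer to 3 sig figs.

−288 kJ/mol

E°cell = −0.740 − (−1.190) = +0.450 V; the balanced reaction transfers n = 6 electrons.
Q = [Mn2+(aq)]^3 / [Cr3+(aq)]^2 = 1.28×10^−5, so log Q = −4.892 and E = +0.450 − (0.0592/6)(−4.892) = +0.4983 V.
Finally ΔG = −nFE = −(6)(96485 C/mol)(+0.4983 V) = −288 kJ/mol.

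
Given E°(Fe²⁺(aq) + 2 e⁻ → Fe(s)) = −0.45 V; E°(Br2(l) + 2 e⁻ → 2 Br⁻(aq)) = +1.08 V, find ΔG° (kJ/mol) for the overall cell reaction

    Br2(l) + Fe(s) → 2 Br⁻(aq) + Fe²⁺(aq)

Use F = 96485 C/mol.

In the reaction as written Br2(l) is reduced, so the Br₂/Br⁻ couple is the cathode and Fe²⁺/Fe is the anode.
E°cell = +1.08 − (−0.45) = +1.53 V; balancing electrons gives n = 2.
ΔG° = −nFE°cell = −(2)(96485)(+1.53) J/mol = −295 kJ/mol.

−295 kJ/mol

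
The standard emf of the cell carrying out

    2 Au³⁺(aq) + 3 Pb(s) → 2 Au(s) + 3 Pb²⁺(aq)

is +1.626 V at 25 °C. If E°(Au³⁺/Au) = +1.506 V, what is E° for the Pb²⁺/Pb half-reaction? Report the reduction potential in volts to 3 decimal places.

−0.120 V

In the reaction as written the Au³⁺/Au couple is reduced (cathode) and Pb²⁺/Pb is oxidized (anode), so E°cell = E°(Au³⁺/Au) − E°(Pb²⁺/Pb).
E°(Pb²⁺/Pb) = E°(cathode) − E°cell = +1.506 − (+1.626) = −0.120 V.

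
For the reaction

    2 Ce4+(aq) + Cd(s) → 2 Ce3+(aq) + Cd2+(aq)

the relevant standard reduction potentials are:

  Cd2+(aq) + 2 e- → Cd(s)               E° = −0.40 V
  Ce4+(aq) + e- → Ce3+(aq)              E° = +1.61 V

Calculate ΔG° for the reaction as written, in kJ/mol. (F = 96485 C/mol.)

−388 kJ/mol

In the reaction as written Ce4+(aq) is reduced, so the Ce⁴⁺/Ce³⁺ couple is the cathode and Cd²⁺/Cd is the anode.
E°cell = +1.61 − (−0.40) = +2.01 V; balancing electrons gives n = 2.
ΔG° = −nFE°cell = −(2)(96485)(+2.01) J/mol = −388 kJ/mol.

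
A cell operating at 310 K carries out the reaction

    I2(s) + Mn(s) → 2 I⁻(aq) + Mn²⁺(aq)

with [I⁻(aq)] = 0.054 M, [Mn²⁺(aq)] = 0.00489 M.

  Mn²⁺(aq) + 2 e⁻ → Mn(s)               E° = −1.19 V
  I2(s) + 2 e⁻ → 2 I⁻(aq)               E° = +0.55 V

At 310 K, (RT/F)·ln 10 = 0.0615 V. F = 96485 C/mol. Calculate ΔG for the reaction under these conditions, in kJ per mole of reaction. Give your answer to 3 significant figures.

−365 kJ/mol

With I₂/I⁻ reduced at the cathode, E°cell = +0.55 − (−1.19) = +1.74 V and n = 2.
Here Q = [I⁻(aq)]^2·[Mn²⁺(aq)] = 1.43×10^−5 (log Q = −4.846), giving E = +1.74 − (0.0615/2)·(−4.846) = +1.8890 V.
Finally ΔG = −nFE = −(2)(96485 C/mol)(+1.8890 V) = −365 kJ/mol.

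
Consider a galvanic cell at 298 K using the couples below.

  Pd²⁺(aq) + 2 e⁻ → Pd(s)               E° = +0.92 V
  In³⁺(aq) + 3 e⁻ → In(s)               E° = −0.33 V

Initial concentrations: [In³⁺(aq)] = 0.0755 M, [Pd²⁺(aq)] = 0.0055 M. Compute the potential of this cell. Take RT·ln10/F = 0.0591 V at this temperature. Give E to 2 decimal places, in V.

The Pd²⁺/Pd couple has the more positive E°, so it is the cathode; In³⁺/In is the anode.
The standard potential is +0.92 − (−0.33) = +1.25 V and the balanced reaction transfers n = 6 electrons.
For the overall reaction 3 Pd²⁺(aq) + 2 In(s) → 3 Pd(s) + 2 In³⁺(aq), Q = [In³⁺(aq)]^2 / [Pd²⁺(aq)]^3 = 3.43×10^4, giving log Q = 4.535.
Applying E = E° − (RT ln10/nF)·log Q gives +1.25 − (0.0591/6)(4.535) = +1.21 V.

+1.21 V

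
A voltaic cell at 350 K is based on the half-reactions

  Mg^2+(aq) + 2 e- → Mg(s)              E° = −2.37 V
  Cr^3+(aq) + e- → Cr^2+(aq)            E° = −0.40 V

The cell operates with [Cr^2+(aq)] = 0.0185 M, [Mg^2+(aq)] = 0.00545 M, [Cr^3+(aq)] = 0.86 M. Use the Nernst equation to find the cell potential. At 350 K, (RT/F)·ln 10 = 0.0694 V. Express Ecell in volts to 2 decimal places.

+2.16 V

The Cr³⁺/Cr²⁺ couple has the more positive E°, so it is the cathode; Mg²⁺/Mg is the anode.
The standard potential is −0.40 − (−2.37) = +1.97 V and the balanced reaction transfers n = 2 electrons.
Balancing gives 2 Cr^3+(aq) + Mg(s) → 2 Cr^2+(aq) + Mg^2+(aq); hence Q = ([Cr^2+(aq)]^2·[Mg^2+(aq)]) / [Cr^3+(aq)]^2 = 2.52×10^−6 (log Q = −5.598).
E = E° − (0.0694/n)·log Q = +1.97 − (0.0694/2)(−5.598) = +2.16 V.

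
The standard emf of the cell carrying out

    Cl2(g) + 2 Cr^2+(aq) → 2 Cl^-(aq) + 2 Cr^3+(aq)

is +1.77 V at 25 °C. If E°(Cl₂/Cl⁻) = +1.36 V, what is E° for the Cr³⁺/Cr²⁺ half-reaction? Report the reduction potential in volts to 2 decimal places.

In the reaction as written the Cl₂/Cl⁻ couple is reduced (cathode) and Cr³⁺/Cr²⁺ is oxidized (anode), so E°cell = E°(Cl₂/Cl⁻) − E°(Cr³⁺/Cr²⁺).
E°(Cr³⁺/Cr²⁺) = E°(cathode) − E°cell = +1.36 − (+1.77) = −0.41 V.

−0.41 V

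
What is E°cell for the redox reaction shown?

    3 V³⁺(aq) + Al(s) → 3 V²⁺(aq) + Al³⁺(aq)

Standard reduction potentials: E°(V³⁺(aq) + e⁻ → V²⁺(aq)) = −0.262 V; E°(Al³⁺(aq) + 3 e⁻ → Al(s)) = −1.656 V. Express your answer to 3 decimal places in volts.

+1.394 V

V³⁺(aq) gains electrons, so the V³⁺/V²⁺ couple is the cathode; the Al³⁺/Al couple is the anode.
E°cell = E°(cathode) − E°(anode) = −0.262 − (−1.656) = +1.394 V.
The positive value indicates the reaction is spontaneous as written.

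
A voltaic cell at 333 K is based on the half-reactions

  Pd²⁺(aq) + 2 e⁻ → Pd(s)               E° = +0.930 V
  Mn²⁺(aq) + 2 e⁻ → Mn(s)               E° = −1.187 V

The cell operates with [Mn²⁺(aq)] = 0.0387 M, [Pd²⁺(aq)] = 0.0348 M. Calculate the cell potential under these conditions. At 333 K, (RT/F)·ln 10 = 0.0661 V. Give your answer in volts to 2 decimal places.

The Pd²⁺/Pd couple has the more positive E°, so it is the cathode; Mn²⁺/Mn is the anode.
The standard potential is +0.930 − (−1.187) = +2.117 V and the balanced reaction transfers n = 2 electrons.
For the overall reaction Pd²⁺(aq) + Mn(s) → Pd(s) + Mn²⁺(aq), Q = [Mn²⁺(aq)] / [Pd²⁺(aq)] = 1.11, giving log Q = 0.046.
By the Nernst equation, E = +2.117 − (0.0661/2)·(0.046) = +2.12 V.

+2.12 V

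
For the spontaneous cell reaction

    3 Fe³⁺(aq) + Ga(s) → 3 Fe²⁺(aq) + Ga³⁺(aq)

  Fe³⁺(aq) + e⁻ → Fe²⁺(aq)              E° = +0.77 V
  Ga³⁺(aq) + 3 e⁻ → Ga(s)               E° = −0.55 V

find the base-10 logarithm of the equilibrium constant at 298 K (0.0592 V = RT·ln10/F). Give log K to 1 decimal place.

The Fe³⁺/Fe²⁺ couple is reduced (cathode); E°cell = +0.77 − (−0.55) = +1.32 V with n = 3.
At equilibrium E = 0, so log K = nE°cell / 0.0592 = (3)(+1.32) / 0.0592 = 66.9.

log K = 66.9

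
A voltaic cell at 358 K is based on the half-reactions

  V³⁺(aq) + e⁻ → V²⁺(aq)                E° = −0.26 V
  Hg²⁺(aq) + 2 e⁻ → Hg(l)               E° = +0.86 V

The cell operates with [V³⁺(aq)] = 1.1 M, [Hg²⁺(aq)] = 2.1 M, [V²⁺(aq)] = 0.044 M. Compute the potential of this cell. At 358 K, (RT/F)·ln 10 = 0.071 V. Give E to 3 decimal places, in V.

The Hg²⁺/Hg couple has the more positive E°, so it is the cathode; V³⁺/V²⁺ is the anode.
The standard potential is +0.86 − (−0.26) = +1.12 V and the balanced reaction transfers n = 2 electrons.
For the overall reaction Hg²⁺(aq) + 2 V²⁺(aq) → Hg(l) + 2 V³⁺(aq), Q = [V³⁺(aq)]^2 / ([Hg²⁺(aq)]·[V²⁺(aq)]^2) = 298, giving log Q = 2.474.
By the Nernst equation, E = +1.12 − (0.071/2)·(2.474) = +1.032 V.

+1.032 V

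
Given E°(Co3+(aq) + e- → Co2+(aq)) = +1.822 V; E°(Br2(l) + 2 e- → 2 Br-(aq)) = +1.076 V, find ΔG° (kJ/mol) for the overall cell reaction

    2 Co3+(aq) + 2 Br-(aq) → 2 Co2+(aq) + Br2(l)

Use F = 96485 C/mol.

−144 kJ/mol

In the reaction as written Co3+(aq) is reduced, so the Co³⁺/Co²⁺ couple is the cathode and Br₂/Br⁻ is the anode.
E°cell = +1.822 − (+1.076) = +0.746 V; balancing electrons gives n = 2.
ΔG° = −nFE°cell = −(2)(96485)(+0.746) J/mol = −144 kJ/mol.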